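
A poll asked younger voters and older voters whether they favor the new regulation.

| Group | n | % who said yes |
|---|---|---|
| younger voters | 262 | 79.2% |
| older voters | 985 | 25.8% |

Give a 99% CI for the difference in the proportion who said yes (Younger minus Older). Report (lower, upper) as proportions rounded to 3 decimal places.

SE₁ = √(p̂₁(1−p̂₁)/n₁) = √(0.7920·0.2080/262) = 0.02508; SE₂ = √(0.2580·0.7420/985) = 0.01394.
Independent samples: SE of the difference = √(SE₁² + SE₂²) = √(0.0006290064 + 0.0001943236) = 0.02869.
z* for 99% confidence is 2.576, so the margin of error is 2.576 × 0.02869 = 0.07391.
Point estimate p̂₁ − p̂₂ = 0.7920 − 0.2580 = 0.5340.
0.5340 ± 0.07391 → (0.460, 0.608).

(0.460, 0.608)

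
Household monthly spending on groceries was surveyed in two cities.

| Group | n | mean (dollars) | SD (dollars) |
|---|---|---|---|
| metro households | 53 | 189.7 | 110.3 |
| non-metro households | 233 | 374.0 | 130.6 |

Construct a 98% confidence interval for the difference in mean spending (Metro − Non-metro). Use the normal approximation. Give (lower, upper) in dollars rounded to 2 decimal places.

SE₁ = s₁/√n₁ = 110.3/√53 = 15.1509; SE₂ = 130.6/√233 = 8.5559.
Independent samples, unequal variances: SE_diff = √(SE₁² + SE₂²) = √(229.54977081 + 73.20342481) = 17.3998.
z* = 2.326, so margin of error = 2.326 × 17.3998 = 40.4719.
Difference in means = 189.7 − 374.0 = -184.3000.
-184.3000 ± 40.4719 → (-224.77, -143.83).

(-224.77, -143.83)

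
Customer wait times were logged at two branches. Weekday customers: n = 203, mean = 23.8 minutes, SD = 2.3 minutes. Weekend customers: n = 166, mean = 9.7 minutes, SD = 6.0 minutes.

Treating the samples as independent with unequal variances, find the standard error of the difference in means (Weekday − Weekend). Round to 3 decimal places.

0.493

SE₁ = s₁/√n₁ = 2.3/√203 = 0.1614; SE₂ = 6.0/√166 = 0.4657.
Independent samples, unequal variances: SE_diff = √(SE₁² + SE₂²) = √(0.02604996 + 0.21687649) = 0.4929.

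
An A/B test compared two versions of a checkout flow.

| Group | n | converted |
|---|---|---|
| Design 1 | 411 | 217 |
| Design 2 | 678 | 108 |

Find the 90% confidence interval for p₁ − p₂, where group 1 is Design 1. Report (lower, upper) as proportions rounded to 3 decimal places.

(0.322, 0.415)

First, p̂₁ = 217/411 = 0.5280; p̂₂ = 108/678 = 0.1593.
The two standard errors are √(0.5280×0.4720/411) = 0.02462 and √(0.1593×0.8407/678) = 0.01405.
Because the samples are independent, SE_diff = √(0.02462² + 0.01405²) = 0.02835.
Using z* = 1.645 for 90%, ME = 1.645 × 0.02835 = 0.04664.
p̂₁ − p̂₂ = 0.3687; interval 0.3687 ± 0.04664 gives (0.322, 0.415).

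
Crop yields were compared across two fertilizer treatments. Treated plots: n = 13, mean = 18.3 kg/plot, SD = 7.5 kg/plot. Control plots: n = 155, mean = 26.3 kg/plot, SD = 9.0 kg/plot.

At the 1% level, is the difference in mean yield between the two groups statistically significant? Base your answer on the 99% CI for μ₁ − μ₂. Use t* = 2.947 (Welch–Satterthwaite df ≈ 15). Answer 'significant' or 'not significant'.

significant

Standard errors of each mean: 7.5/√13 = 2.0801 and 9.0/√155 = 0.7229.
SE(x̄₁ − x̄₂) = √(2.0801² + 0.7229²) = 2.2021 for independent samples with unequal variances.
With t* = 2.947, the margin is 2.947 × 2.2021 = 6.4896.
x̄₁ − x̄₂ = 18.3 − 26.3 = -8.0000; the interval is -8.0000 ± 6.4896 = (-14.4896, -1.5104).
The interval (-14.4896, -1.5104) does not contain 0, so the difference is significant.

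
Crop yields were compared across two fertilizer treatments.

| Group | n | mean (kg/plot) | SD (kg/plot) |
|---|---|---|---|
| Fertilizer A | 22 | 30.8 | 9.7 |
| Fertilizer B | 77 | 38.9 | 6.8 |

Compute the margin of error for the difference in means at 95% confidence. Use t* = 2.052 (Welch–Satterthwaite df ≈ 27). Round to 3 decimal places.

Standard errors of each mean: 9.7/√22 = 2.0680 and 6.8/√77 = 0.7749.
SE(x̄₁ − x̄₂) = √(2.0680² + 0.7749²) = 2.2084 for independent samples with unequal variances.
With t* = 2.052, the margin is 2.052 × 2.2084 = 4.5316.

4.532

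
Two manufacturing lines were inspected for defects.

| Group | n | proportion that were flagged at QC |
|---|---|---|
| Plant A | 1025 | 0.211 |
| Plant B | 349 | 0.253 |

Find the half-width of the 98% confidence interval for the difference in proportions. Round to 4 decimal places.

0.0617

SE₁ = √(p̂₁(1−p̂₁)/n₁) = √(0.2110·0.7890/1025) = 0.01274; SE₂ = √(0.2530·0.7470/349) = 0.02327.
Independent samples: SE of the difference = √(SE₁² + SE₂²) = √(0.0001623076 + 0.0005414929) = 0.02653.
z* for 98% confidence is 2.326, so the margin of error is 2.326 × 0.02653 = 0.06171.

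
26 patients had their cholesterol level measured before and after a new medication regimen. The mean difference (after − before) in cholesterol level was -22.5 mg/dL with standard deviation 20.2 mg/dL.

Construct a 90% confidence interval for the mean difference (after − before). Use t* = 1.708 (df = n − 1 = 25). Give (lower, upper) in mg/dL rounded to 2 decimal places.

(-29.27, -15.73)

Paired design: SE = s_d/√n = 20.2/√26 = 3.9615.
t* = 1.708; margin of error = 1.708 × 3.9615 = 6.7662.
-22.5 ± 6.7662 → (-29.27, -15.73).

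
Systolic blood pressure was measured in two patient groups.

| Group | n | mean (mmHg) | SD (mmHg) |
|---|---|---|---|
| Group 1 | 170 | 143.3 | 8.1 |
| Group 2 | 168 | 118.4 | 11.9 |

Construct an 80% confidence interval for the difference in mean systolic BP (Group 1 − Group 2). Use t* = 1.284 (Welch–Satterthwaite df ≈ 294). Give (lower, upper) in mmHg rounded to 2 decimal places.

(23.48, 26.32)

Per-group SEs: s₁/√n₁ = 8.1/√170 = 0.6212, s₂/√n₂ = 11.9/√168 = 0.9181.
Unpooled SE of the difference: √(0.38588944 + 0.84290761) = 1.1085.
Margin of error = t* · SE = 1.284 × 1.1085 = 1.4233.
x̄₁ − x̄₂ = 143.3 − 118.4 = 24.9000.
CI: 24.9000 ± 1.4233 = (23.48, 26.32).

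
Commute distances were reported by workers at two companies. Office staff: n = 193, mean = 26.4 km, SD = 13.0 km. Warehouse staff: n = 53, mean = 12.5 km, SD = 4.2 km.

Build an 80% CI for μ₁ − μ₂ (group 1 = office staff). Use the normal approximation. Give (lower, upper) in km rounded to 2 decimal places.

Per-group SEs: s₁/√n₁ = 13.0/√193 = 0.9358, s₂/√n₂ = 4.2/√53 = 0.5769.
Unpooled SE of the difference: √(0.87572164 + 0.33281361) = 1.0993.
Margin of error = z* · SE = 1.282 × 1.0993 = 1.4093.
x̄₁ − x̄₂ = 26.4 − 12.5 = 13.9000.
CI: 13.9000 ± 1.4093 = (12.49, 15.31).

(12.49, 15.31)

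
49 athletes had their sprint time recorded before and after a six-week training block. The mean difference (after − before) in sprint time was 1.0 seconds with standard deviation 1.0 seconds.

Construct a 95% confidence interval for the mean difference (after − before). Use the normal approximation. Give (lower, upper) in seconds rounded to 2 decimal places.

(0.72, 1.28)

This is a matched-pairs design, so SE = s_d/√n = 1.0/√49 = 0.1429.
Margin = 1.960 × 0.1429 = 0.2801; the interval is 1.0 ± 0.2801 = (0.72, 1.28).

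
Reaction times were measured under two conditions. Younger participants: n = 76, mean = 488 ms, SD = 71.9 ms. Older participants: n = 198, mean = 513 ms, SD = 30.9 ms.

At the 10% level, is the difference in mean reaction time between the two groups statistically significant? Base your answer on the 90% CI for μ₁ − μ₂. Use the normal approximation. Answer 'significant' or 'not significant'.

Standard errors of each mean: 71.9/√76 = 8.2475 and 30.9/√198 = 2.1960.
SE(x̄₁ − x̄₂) = √(8.2475² + 2.1960²) = 8.5349 for independent samples with unequal variances.
With z* = 1.645, the margin is 1.645 × 8.5349 = 14.0399.
x̄₁ − x̄₂ = 488 − 513 = -25.0000; the interval is -25.0000 ± 14.0399 = (-39.0399, -10.9601).
The interval (-39.0399, -10.9601) does not contain 0, so the difference is significant.

significant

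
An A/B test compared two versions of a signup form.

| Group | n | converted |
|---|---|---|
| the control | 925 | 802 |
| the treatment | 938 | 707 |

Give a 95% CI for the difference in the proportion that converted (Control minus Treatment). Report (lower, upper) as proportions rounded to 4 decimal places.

(0.0781, 0.1485)

p̂₁ = 802/925 = 0.8670 and p̂₂ = 707/938 = 0.7537.
SE₁ = √(p̂₁(1−p̂₁)/n₁) = √(0.8670·0.1330/925) = 0.01117; SE₂ = √(0.7537·0.2463/938) = 0.01407.
Independent samples: SE of the difference = √(SE₁² + SE₂²) = √(0.0001247689 + 0.0001979649) = 0.01796.
z* for 95% confidence is 1.960, so the margin of error is 1.960 × 0.01796 = 0.03520.
Point estimate p̂₁ − p̂₂ = 0.8670 − 0.7537 = 0.1133.
0.1133 ± 0.03520 → (0.0781, 0.1485).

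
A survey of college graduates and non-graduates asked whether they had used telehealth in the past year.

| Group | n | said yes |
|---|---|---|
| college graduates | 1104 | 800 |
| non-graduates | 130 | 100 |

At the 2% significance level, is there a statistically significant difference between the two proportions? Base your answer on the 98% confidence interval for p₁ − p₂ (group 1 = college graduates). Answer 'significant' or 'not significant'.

p̂₁ = 800/1104 = 0.7246 and p̂₂ = 100/130 = 0.7692.
SE₁ = √(p̂₁(1−p̂₁)/n₁) = √(0.7246·0.2754/1104) = 0.01344; SE₂ = √(0.7692·0.2308/130) = 0.03695.
Independent samples: SE of the difference = √(SE₁² + SE₂²) = √(0.0001806336 + 0.0013653025) = 0.03932.
z* for 98% confidence is 2.326, so the margin of error is 2.326 × 0.03932 = 0.09146.
Point estimate p̂₁ − p̂₂ = 0.7246 − 0.7692 = -0.0446.
-0.0446 ± 0.09146 → (-0.13606, 0.04686).
The interval (-0.13606, 0.04686) contains 0, so the difference is not significant.

not significant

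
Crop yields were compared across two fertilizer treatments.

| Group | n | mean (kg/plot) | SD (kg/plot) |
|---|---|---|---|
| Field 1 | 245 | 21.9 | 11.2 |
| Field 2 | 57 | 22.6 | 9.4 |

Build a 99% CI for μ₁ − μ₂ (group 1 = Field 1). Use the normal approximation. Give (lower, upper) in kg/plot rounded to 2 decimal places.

(-4.40, 3.00)

SE₁ = s₁/√n₁ = 11.2/√245 = 0.7155; SE₂ = 9.4/√57 = 1.2451.
Independent samples, unequal variances: SE_diff = √(SE₁² + SE₂²) = √(0.51194025 + 1.55027401) = 1.4360.
z* = 2.576, so margin of error = 2.576 × 1.4360 = 3.6991.
Difference in means = 21.9 − 22.6 = -0.7000.
-0.7000 ± 3.6991 → (-4.40, 3.00).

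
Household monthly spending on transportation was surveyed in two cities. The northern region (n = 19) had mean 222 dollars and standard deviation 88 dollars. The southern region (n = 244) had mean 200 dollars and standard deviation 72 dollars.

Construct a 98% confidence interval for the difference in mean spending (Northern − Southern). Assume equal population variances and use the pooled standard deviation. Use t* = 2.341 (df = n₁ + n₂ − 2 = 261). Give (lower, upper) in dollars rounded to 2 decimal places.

(-18.82, 62.82)

s_p = √[((n₁−1)s₁² + (n₂−1)s₂²)/(n₁+n₂−2)] = √[(18·88² + 243·72²)/261] = 73.2158.
SE = 73.2158·√(1/19 + 1/244) = 17.4386.
With t* = 2.341, margin = 2.341 × 17.4386 = 40.8238.
x̄₁ − x̄₂ = 222 − 200 = 22.0000; interval 22.0000 ± 40.8238 = (-18.82, 62.82).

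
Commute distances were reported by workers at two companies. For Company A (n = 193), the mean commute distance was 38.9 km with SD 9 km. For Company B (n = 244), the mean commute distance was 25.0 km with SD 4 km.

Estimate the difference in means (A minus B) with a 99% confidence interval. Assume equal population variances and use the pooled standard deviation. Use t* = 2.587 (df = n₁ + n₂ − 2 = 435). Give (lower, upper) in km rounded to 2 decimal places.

Pooled variance s_p² = [192·9² + 243·4²] / (193+244−2) = 44.6897, so s_p = 6.6850.
SE_diff = s_p·√(1/n₁ + 1/n₂) = 6.6850·√(1/193 + 1/244) = 0.6440.
t* = 2.587; margin = 2.587 × 0.6440 = 1.6660.
Difference = 38.9 − 25.0 = 13.9000.
13.9000 ± 1.6660 → (12.23, 15.57).

(12.23, 15.57)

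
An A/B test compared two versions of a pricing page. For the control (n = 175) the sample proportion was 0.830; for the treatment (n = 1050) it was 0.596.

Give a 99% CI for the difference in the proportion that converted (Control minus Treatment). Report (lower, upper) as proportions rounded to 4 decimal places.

Each SE is √(p̂(1−p̂)/n): √(0.8300·0.1700/175) = 0.02840 and √(0.5960·0.4040/1050) = 0.01514.
SE(p̂₁ − p̂₂) = √(SE₁² + SE₂²) = √(0.00080656 + 0.0002292196) = 0.03218, since the two samples are independent.
At 99% confidence z* = 2.576; margin = 2.576 × 0.03218 = 0.08290.
The difference is 0.8300 − 0.5960 = 0.2340, so the interval is 0.2340 ± 0.08290 = (0.1511, 0.3169).

(0.1511, 0.3169)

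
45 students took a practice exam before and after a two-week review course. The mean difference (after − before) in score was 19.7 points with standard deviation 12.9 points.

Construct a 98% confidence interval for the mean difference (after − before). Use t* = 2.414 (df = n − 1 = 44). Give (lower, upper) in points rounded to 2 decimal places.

(15.06, 24.34)

Paired design: SE = s_d/√n = 12.9/√45 = 1.9230.
t* = 2.414; margin of error = 2.414 × 1.9230 = 4.6421.
19.7 ± 4.6421 → (15.06, 24.34).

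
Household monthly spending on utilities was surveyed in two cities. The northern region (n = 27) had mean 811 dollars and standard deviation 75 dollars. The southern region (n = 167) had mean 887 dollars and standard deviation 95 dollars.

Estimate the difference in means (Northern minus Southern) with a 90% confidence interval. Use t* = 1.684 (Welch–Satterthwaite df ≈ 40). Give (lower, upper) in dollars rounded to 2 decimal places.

(-103.28, -48.72)

Per-group SEs: s₁/√n₁ = 75/√27 = 14.4338, s₂/√n₂ = 95/√167 = 7.3513.
Unpooled SE of the difference: √(208.33458244 + 54.04161169) = 16.1980.
Margin of error = t* · SE = 1.684 × 16.1980 = 27.2774.
x̄₁ − x̄₂ = 811 − 887 = -76.0000.
CI: -76.0000 ± 27.2774 = (-103.28, -48.72).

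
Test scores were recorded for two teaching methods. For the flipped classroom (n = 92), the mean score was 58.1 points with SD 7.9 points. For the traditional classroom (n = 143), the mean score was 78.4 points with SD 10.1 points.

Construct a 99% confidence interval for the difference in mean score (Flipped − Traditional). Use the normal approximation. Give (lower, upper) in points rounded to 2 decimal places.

(-23.34, -17.26)

Standard errors of each mean: 7.9/√92 = 0.8236 and 10.1/√143 = 0.8446.
SE(x̄₁ − x̄₂) = √(0.8236² + 0.8446²) = 1.1797 for independent samples with unequal variances.
With z* = 2.576, the margin is 2.576 × 1.1797 = 3.0389.
x̄₁ − x̄₂ = 58.1 − 78.4 = -20.3000; the interval is -20.3000 ± 3.0389 = (-23.34, -17.26).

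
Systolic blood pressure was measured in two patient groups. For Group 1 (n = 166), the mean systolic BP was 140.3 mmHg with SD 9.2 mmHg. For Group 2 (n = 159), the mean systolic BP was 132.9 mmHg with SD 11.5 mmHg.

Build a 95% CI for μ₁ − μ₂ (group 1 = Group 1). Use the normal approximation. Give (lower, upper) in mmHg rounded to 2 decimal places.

(5.13, 9.67)

Standard errors of each mean: 9.2/√166 = 0.7141 and 11.5/√159 = 0.9120.
SE(x̄₁ − x̄₂) = √(0.7141² + 0.9120²) = 1.1583 for independent samples with unequal variances.
With z* = 1.960, the margin is 1.960 × 1.1583 = 2.2703.
x̄₁ − x̄₂ = 140.3 − 132.9 = 7.4000; the interval is 7.4000 ± 2.2703 = (5.13, 9.67).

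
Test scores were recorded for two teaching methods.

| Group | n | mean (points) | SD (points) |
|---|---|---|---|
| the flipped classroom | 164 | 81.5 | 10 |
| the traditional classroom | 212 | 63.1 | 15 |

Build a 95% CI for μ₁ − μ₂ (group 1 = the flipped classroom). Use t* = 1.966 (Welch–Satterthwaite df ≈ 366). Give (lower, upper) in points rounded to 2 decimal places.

(15.86, 20.94)

Standard errors of each mean: 10/√164 = 0.7809 and 15/√212 = 1.0302.
SE(x̄₁ − x̄₂) = √(0.7809² + 1.0302²) = 1.2927 for independent samples with unequal variances.
With t* = 1.966, the margin is 1.966 × 1.2927 = 2.5414.
x̄₁ − x̄₂ = 81.5 − 63.1 = 18.4000; the interval is 18.4000 ± 2.5414 = (15.86, 20.94).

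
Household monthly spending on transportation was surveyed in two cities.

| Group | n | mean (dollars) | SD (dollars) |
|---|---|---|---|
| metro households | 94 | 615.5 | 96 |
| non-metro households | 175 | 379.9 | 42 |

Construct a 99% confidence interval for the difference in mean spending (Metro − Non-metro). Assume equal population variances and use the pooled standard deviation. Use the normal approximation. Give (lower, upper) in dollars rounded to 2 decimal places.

(213.85, 257.35)

Pooled variance s_p² = [93·96² + 174·42²] / (94+175−2) = 4359.6404, so s_p = 66.0276.
SE_diff = s_p·√(1/n₁ + 1/n₂) = 66.0276·√(1/94 + 1/175) = 8.4434.
z* = 2.576; margin = 2.576 × 8.4434 = 21.7502.
Difference = 615.5 − 379.9 = 235.6000.
235.6000 ± 21.7502 → (213.85, 257.35).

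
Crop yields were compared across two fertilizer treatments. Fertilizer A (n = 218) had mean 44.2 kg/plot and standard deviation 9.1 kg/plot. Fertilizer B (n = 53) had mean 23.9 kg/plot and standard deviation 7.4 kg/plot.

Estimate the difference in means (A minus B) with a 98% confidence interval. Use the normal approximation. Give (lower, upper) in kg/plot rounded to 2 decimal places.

Standard errors of each mean: 9.1/√218 = 0.6163 and 7.4/√53 = 1.0165.
SE(x̄₁ − x̄₂) = √(0.6163² + 1.0165²) = 1.1887 for independent samples with unequal variances.
With z* = 2.326, the margin is 2.326 × 1.1887 = 2.7649.
x̄₁ − x̄₂ = 44.2 − 23.9 = 20.3000; the interval is 20.3000 ± 2.7649 = (17.54, 23.06).

(17.54, 23.06)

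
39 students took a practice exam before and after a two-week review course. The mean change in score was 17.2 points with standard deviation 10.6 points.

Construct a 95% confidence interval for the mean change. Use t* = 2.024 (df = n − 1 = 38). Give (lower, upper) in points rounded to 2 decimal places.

Paired design: SE = s_d/√n = 10.6/√39 = 1.6974.
t* = 2.024; margin of error = 2.024 × 1.6974 = 3.4355.
17.2 ± 3.4355 → (13.76, 20.64).

(13.76, 20.64)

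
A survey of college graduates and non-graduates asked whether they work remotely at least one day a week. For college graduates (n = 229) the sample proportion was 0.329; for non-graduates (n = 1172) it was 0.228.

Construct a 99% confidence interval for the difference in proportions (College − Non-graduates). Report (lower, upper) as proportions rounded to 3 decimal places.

(0.015, 0.187)

The two standard errors are √(0.3290×0.6710/229) = 0.03105 and √(0.2280×0.7720/1172) = 0.01225.
Because the samples are independent, SE_diff = √(0.03105² + 0.01225²) = 0.03338.
Using z* = 2.576 for 99%, ME = 2.576 × 0.03338 = 0.08599.
p̂₁ − p̂₂ = 0.1010; interval 0.1010 ± 0.08599 gives (0.015, 0.187).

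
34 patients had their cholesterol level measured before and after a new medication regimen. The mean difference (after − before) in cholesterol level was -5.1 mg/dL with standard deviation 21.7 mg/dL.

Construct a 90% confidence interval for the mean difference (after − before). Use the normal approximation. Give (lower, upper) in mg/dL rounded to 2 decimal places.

Paired design: SE = s_d/√n = 21.7/√34 = 3.7215.
z* = 1.645; margin of error = 1.645 × 3.7215 = 6.1219.
-5.1 ± 6.1219 → (-11.22, 1.02).

(-11.22, 1.02)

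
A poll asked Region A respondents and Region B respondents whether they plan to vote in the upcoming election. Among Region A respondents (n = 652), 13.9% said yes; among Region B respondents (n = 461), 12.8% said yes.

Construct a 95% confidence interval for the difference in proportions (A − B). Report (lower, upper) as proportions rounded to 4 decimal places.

(-0.0294, 0.0514)

SE₁ = √(p̂₁(1−p̂₁)/n₁) = √(0.1390·0.8610/652) = 0.01355; SE₂ = √(0.1280·0.8720/461) = 0.01556.
Independent samples: SE of the difference = √(SE₁² + SE₂²) = √(0.0001836025 + 0.0002421136) = 0.02063.
z* for 95% confidence is 1.960, so the margin of error is 1.960 × 0.02063 = 0.04043.
Point estimate p̂₁ − p̂₂ = 0.1390 − 0.1280 = 0.0110.
0.0110 ± 0.04043 → (-0.0294, 0.0514).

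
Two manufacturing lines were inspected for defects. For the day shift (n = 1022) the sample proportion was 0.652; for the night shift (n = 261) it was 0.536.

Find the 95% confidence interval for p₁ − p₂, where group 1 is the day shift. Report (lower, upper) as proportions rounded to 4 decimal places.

(0.0488, 0.1832)

The two standard errors are √(0.6520×0.3480/1022) = 0.01490 and √(0.5360×0.4640/261) = 0.03087.
Because the samples are independent, SE_diff = √(0.01490² + 0.03087²) = 0.03428.
Using z* = 1.960 for 95%, ME = 1.960 × 0.03428 = 0.06719.
p̂₁ − p̂₂ = 0.1160; interval 0.1160 ± 0.06719 gives (0.0488, 0.1832).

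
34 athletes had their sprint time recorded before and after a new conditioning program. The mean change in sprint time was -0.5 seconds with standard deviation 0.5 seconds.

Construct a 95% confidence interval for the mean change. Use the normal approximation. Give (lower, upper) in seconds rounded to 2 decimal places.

(-0.67, -0.33)

This is a matched-pairs design, so SE = s_d/√n = 0.5/√34 = 0.0857.
Margin = 1.960 × 0.0857 = 0.1680; the interval is -0.5 ± 0.1680 = (-0.67, -0.33).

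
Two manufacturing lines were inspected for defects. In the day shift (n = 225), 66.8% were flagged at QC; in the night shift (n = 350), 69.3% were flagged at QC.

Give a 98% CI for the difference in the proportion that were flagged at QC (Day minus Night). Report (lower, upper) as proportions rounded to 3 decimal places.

(-0.118, 0.068)

The two standard errors are √(0.6680×0.3320/225) = 0.03140 and √(0.6930×0.3070/350) = 0.02465.
Because the samples are independent, SE_diff = √(0.03140² + 0.02465²) = 0.03992.
Using z* = 2.326 for 98%, ME = 2.326 × 0.03992 = 0.09285.
p̂₁ − p̂₂ = -0.0250; interval -0.0250 ± 0.09285 gives (-0.118, 0.068).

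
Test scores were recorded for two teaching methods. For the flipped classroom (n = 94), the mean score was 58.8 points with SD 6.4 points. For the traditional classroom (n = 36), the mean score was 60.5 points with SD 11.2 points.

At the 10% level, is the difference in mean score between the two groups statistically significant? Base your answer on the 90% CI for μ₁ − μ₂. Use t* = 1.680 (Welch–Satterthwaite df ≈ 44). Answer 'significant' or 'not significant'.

Per-group SEs: s₁/√n₁ = 6.4/√94 = 0.6601, s₂/√n₂ = 11.2/√36 = 1.8667.
Unpooled SE of the difference: √(0.43573201 + 3.48456889) = 1.9800.
Margin of error = t* · SE = 1.680 × 1.9800 = 3.3264.
x̄₁ − x̄₂ = 58.8 − 60.5 = -1.7000.
CI: -1.7000 ± 3.3264 = (-5.0264, 1.6264).
The interval (-5.0264, 1.6264) contains 0, so the difference is not significant.

not significant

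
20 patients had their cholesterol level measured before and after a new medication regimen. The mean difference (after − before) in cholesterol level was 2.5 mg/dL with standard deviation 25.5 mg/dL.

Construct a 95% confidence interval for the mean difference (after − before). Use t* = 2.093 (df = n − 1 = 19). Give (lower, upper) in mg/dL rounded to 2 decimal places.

This is a matched-pairs design, so SE = s_d/√n = 25.5/√20 = 5.7020.
Margin = 2.093 × 5.7020 = 11.9343; the interval is 2.5 ± 11.9343 = (-9.43, 14.43).

(-9.43, 14.43)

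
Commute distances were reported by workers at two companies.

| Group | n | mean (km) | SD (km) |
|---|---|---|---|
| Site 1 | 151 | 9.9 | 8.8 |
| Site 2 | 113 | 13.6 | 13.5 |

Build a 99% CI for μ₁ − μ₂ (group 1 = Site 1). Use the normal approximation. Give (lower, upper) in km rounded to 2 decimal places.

(-7.46, 0.06)

SE₁ = s₁/√n₁ = 8.8/√151 = 0.7161; SE₂ = 13.5/√113 = 1.2700.
Independent samples, unequal variances: SE_diff = √(SE₁² + SE₂²) = √(0.51279921 + 1.6129) = 1.4580.
z* = 2.576, so margin of error = 2.576 × 1.4580 = 3.7558.
Difference in means = 9.9 − 13.6 = -3.7000.
-3.7000 ± 3.7558 → (-7.46, 0.06).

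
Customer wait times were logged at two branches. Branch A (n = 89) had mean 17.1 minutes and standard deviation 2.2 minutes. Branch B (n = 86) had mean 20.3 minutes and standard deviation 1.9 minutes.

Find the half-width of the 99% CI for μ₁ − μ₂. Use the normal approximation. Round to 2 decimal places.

Standard errors of each mean: 2.2/√89 = 0.2332 and 1.9/√86 = 0.2049.
SE(x̄₁ − x̄₂) = √(0.2332² + 0.2049²) = 0.3104 for independent samples with unequal variances.
With z* = 2.576, the margin is 2.576 × 0.3104 = 0.7996.

0.80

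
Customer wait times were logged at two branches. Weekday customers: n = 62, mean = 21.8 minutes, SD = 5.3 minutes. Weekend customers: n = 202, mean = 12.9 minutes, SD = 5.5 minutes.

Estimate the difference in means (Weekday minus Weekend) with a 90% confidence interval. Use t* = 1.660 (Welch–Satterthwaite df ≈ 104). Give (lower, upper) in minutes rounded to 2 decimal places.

SE₁ = s₁/√n₁ = 5.3/√62 = 0.6731; SE₂ = 5.5/√202 = 0.3870.
Independent samples, unequal variances: SE_diff = √(SE₁² + SE₂²) = √(0.45306361 + 0.149769) = 0.7764.
t* = 1.660, so margin of error = 1.660 × 0.7764 = 1.2888.
Difference in means = 21.8 − 12.9 = 8.9000.
8.9000 ± 1.2888 → (7.61, 10.19).

(7.61, 10.19)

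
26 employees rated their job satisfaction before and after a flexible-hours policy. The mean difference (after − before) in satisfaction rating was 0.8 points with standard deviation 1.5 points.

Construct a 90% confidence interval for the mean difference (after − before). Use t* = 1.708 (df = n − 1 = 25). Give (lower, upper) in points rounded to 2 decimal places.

(0.30, 1.30)

This is a matched-pairs design, so SE = s_d/√n = 1.5/√26 = 0.2942.
Margin = 1.708 × 0.2942 = 0.5025; the interval is 0.8 ± 0.5025 = (0.30, 1.30).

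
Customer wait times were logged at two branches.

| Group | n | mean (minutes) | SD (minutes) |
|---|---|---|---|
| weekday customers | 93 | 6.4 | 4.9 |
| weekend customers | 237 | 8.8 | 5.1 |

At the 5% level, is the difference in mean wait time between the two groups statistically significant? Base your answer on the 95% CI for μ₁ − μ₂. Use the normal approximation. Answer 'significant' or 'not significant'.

Standard errors of each mean: 4.9/√93 = 0.5081 and 5.1/√237 = 0.3313.
SE(x̄₁ − x̄₂) = √(0.5081² + 0.3313²) = 0.6066 for independent samples with unequal variances.
With z* = 1.960, the margin is 1.960 × 0.6066 = 1.1889.
x̄₁ − x̄₂ = 6.4 − 8.8 = -2.4000; the interval is -2.4000 ± 1.1889 = (-3.5889, -1.2111).
The interval (-3.5889, -1.2111) does not contain 0, so the difference is significant.

significant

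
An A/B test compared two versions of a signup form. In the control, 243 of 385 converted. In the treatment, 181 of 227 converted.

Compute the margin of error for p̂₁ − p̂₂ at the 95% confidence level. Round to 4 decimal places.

First, p̂₁ = 243/385 = 0.6312; p̂₂ = 181/227 = 0.7974.
The two standard errors are √(0.6312×0.3688/385) = 0.02459 and √(0.7974×0.2026/227) = 0.02668.
Because the samples are independent, SE_diff = √(0.02459² + 0.02668²) = 0.03628.
Using z* = 1.960 for 95%, ME = 1.960 × 0.03628 = 0.07111.

0.0711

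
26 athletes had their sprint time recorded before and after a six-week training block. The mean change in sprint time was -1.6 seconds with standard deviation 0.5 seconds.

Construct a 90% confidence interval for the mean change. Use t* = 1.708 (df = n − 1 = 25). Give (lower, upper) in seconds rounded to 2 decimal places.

(-1.77, -1.43)

Paired design: SE = s_d/√n = 0.5/√26 = 0.0981.
t* = 1.708; margin of error = 1.708 × 0.0981 = 0.1676.
-1.6 ± 0.1676 → (-1.77, -1.43).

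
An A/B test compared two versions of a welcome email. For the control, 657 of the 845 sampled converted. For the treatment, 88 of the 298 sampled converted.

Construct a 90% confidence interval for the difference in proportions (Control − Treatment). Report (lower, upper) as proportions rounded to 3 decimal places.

p̂₁ = 657/845 = 0.7775 and p̂₂ = 88/298 = 0.2953.
SE₁ = √(p̂₁(1−p̂₁)/n₁) = √(0.7775·0.2225/845) = 0.01431; SE₂ = √(0.2953·0.7047/298) = 0.02643.
Independent samples: SE of the difference = √(SE₁² + SE₂²) = √(0.0002047761 + 0.0006985449) = 0.03006.
z* for 90% confidence is 1.645, so the margin of error is 1.645 × 0.03006 = 0.04945.
Point estimate p̂₁ − p̂₂ = 0.7775 − 0.2953 = 0.4822.
0.4822 ± 0.04945 → (0.433, 0.532).

(0.433, 0.532)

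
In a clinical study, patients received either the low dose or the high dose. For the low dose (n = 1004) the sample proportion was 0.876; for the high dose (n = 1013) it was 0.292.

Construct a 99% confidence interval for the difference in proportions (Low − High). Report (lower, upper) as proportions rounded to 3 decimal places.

Each SE is √(p̂(1−p̂)/n): √(0.8760·0.1240/1004) = 0.01040 and √(0.2920·0.7080/1013) = 0.01429.
SE(p̂₁ − p̂₂) = √(SE₁² + SE₂²) = √(0.00010816 + 0.0002042041) = 0.01767, since the two samples are independent.
At 99% confidence z* = 2.576; margin = 2.576 × 0.01767 = 0.04552.
The difference is 0.8760 − 0.2920 = 0.5840, so the interval is 0.5840 ± 0.04552 = (0.538, 0.630).

(0.538, 0.630)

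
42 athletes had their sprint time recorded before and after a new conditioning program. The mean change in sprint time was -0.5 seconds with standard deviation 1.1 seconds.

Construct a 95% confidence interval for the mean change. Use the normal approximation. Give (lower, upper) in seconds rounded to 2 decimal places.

This is a matched-pairs design, so SE = s_d/√n = 1.1/√42 = 0.1697.
Margin = 1.960 × 0.1697 = 0.3326; the interval is -0.5 ± 0.3326 = (-0.83, -0.17).

(-0.83, -0.17)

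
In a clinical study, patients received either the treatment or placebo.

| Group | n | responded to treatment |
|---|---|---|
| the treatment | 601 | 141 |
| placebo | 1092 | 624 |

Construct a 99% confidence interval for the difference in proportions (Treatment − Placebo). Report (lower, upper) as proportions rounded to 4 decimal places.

First, p̂₁ = 141/601 = 0.2346; p̂₂ = 624/1092 = 0.5714.
The two standard errors are √(0.2346×0.7654/601) = 0.01729 and √(0.5714×0.4286/1092) = 0.01498.
Because the samples are independent, SE_diff = √(0.01729² + 0.01498²) = 0.02288.
Using z* = 2.576 for 99%, ME = 2.576 × 0.02288 = 0.05894.
p̂₁ − p̂₂ = -0.3368; interval -0.3368 ± 0.05894 gives (-0.3957, -0.2779).

(-0.3957, -0.2779)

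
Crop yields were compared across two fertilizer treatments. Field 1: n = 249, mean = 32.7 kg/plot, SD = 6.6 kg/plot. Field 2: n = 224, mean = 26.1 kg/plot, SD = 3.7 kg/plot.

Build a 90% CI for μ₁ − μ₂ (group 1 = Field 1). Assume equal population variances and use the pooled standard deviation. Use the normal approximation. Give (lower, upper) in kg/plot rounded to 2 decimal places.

Pooled variance s_p² = [248·6.6² + 223·3.7²] / (249+224−2) = 29.4177, so s_p = 5.4238.
SE_diff = s_p·√(1/n₁ + 1/n₂) = 5.4238·√(1/249 + 1/224) = 0.4995.
z* = 1.645; margin = 1.645 × 0.4995 = 0.8217.
Difference = 32.7 − 26.1 = 6.6000.
6.6000 ± 0.8217 → (5.78, 7.42).

(5.78, 7.42)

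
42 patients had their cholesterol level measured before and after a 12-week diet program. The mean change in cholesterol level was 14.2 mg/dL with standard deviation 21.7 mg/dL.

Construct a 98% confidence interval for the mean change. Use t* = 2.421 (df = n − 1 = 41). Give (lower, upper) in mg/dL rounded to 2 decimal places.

This is a matched-pairs design, so SE = s_d/√n = 21.7/√42 = 3.3484.
Margin = 2.421 × 3.3484 = 8.1065; the interval is 14.2 ± 8.1065 = (6.09, 22.31).

(6.09, 22.31)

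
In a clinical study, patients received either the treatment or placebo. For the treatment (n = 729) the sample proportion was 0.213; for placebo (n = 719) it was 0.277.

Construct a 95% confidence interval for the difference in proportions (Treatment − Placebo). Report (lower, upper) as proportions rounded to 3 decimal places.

The two standard errors are √(0.2130×0.7870/729) = 0.01516 and √(0.2770×0.7230/719) = 0.01669.
Because the samples are independent, SE_diff = √(0.01516² + 0.01669²) = 0.02255.
Using z* = 1.960 for 95%, ME = 1.960 × 0.02255 = 0.04420.
p̂₁ − p̂₂ = -0.0640; interval -0.0640 ± 0.04420 gives (-0.108, -0.020).

(-0.108, -0.020)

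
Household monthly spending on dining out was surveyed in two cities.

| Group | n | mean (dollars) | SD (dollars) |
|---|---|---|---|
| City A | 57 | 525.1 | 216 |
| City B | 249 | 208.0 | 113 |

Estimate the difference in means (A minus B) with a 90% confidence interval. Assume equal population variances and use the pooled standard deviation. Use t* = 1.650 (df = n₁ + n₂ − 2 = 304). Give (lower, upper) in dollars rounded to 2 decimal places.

s_p = √[((n₁−1)s₁² + (n₂−1)s₂²)/(n₁+n₂−2)] = √[(56·216² + 248·113²)/304] = 137.8816.
SE = 137.8816·√(1/57 + 1/249) = 20.2456.
With t* = 1.650, margin = 1.650 × 20.2456 = 33.4052.
x̄₁ − x̄₂ = 525.1 − 208.0 = 317.1000; interval 317.1000 ± 33.4052 = (283.69, 350.51).

(283.69, 350.51)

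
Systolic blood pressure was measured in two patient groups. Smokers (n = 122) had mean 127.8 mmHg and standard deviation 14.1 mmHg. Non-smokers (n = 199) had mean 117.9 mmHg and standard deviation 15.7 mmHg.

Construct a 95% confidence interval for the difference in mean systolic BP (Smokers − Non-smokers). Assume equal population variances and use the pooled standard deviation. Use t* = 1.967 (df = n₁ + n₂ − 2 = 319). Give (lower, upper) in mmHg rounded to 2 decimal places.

(6.48, 13.32)

s_p = √[((n₁−1)s₁² + (n₂−1)s₂²)/(n₁+n₂−2)] = √[(121·14.1² + 198·15.7²)/319] = 15.1131.
SE = 15.1131·√(1/122 + 1/199) = 1.7378.
With t* = 1.967, margin = 1.967 × 1.7378 = 3.4183.
x̄₁ − x̄₂ = 127.8 − 117.9 = 9.9000; interval 9.9000 ± 3.4183 = (6.48, 13.32).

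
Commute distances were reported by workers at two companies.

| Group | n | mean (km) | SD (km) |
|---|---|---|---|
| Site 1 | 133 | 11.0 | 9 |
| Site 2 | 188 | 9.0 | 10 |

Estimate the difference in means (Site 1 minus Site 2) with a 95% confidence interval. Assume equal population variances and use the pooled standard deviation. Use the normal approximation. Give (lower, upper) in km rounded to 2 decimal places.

Pooled variance s_p² = [132·9² + 187·10²] / (133+188−2) = 92.1379, so s_p = 9.5988.
SE_diff = s_p·√(1/n₁ + 1/n₂) = 9.5988·√(1/133 + 1/188) = 1.0876.
z* = 1.960; margin = 1.960 × 1.0876 = 2.1317.
Difference = 11.0 − 9.0 = 2.0000.
2.0000 ± 2.1317 → (-0.13, 4.13).

(-0.13, 4.13)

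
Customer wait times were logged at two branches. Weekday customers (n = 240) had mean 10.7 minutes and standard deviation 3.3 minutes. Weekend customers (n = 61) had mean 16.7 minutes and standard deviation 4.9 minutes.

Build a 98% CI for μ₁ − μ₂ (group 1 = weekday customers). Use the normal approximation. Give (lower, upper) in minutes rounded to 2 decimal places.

(-7.54, -4.46)

Standard errors of each mean: 3.3/√240 = 0.2130 and 4.9/√61 = 0.6274.
SE(x̄₁ − x̄₂) = √(0.2130² + 0.6274²) = 0.6626 for independent samples with unequal variances.
With z* = 2.326, the margin is 2.326 × 0.6626 = 1.5412.
x̄₁ − x̄₂ = 10.7 − 16.7 = -6.0000; the interval is -6.0000 ± 1.5412 = (-7.54, -4.46).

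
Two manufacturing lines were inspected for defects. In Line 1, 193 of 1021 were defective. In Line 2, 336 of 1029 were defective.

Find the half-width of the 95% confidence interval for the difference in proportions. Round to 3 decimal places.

First, p̂₁ = 193/1021 = 0.1890; p̂₂ = 336/1029 = 0.3265.
The two standard errors are √(0.1890×0.8110/1021) = 0.01225 and √(0.3265×0.6735/1029) = 0.01462.
Because the samples are independent, SE_diff = √(0.01225² + 0.01462²) = 0.01907.
Using z* = 1.960 for 95%, ME = 1.960 × 0.01907 = 0.03738.

0.037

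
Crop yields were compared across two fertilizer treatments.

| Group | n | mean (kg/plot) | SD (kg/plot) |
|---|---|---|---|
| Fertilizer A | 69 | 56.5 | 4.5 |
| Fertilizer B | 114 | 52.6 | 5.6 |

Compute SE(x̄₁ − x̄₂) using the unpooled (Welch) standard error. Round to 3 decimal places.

0.754

Standard errors of each mean: 4.5/√69 = 0.5417 and 5.6/√114 = 0.5245.
SE(x̄₁ − x̄₂) = √(0.5417² + 0.5245²) = 0.7540 for independent samples with unequal variances.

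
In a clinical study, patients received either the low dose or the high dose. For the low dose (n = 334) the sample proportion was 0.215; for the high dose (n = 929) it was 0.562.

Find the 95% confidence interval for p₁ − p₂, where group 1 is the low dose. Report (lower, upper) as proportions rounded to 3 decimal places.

(-0.401, -0.293)

SE₁ = √(p̂₁(1−p̂₁)/n₁) = √(0.2150·0.7850/334) = 0.02248; SE₂ = √(0.5620·0.4380/929) = 0.01628.
Independent samples: SE of the difference = √(SE₁² + SE₂²) = √(0.0005053504 + 0.0002650384) = 0.02776.
z* for 95% confidence is 1.960, so the margin of error is 1.960 × 0.02776 = 0.05441.
Point estimate p̂₁ − p̂₂ = 0.2150 − 0.5620 = -0.3470.
-0.3470 ± 0.05441 → (-0.401, -0.293).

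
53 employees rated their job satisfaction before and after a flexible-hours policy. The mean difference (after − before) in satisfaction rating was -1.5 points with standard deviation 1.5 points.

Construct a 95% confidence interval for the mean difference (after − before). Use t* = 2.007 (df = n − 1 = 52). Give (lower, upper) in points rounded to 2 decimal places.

Paired design: SE = s_d/√n = 1.5/√53 = 0.2060.
t* = 2.007; margin of error = 2.007 × 0.2060 = 0.4134.
-1.5 ± 0.4134 → (-1.91, -1.09).

(-1.91, -1.09)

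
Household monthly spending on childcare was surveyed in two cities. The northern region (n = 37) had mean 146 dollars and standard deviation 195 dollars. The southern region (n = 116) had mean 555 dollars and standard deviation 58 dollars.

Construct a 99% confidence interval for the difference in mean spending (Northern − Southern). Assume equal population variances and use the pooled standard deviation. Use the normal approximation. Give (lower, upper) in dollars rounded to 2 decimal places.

Pooled variance s_p² = [36·195² + 115·58²] / (37+116−2) = 11627.5497, so s_p = 107.8311.
SE_diff = s_p·√(1/n₁ + 1/n₂) = 107.8311·√(1/37 + 1/116) = 20.3592.
z* = 2.576; margin = 2.576 × 20.3592 = 52.4453.
Difference = 146 − 555 = -409.0000.
-409.0000 ± 52.4453 → (-461.45, -356.55).

(-461.45, -356.55)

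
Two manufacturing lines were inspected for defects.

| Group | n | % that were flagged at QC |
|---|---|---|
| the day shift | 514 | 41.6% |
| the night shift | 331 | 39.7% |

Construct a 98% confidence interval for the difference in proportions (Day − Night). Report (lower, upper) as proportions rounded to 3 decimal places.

(-0.061, 0.099)

Each SE is √(p̂(1−p̂)/n): √(0.4160·0.5840/514) = 0.02174 and √(0.3970·0.6030/331) = 0.02689.
SE(p̂₁ − p̂₂) = √(SE₁² + SE₂²) = √(0.0004726276 + 0.0007230721) = 0.03458, since the two samples are independent.
At 98% confidence z* = 2.326; margin = 2.326 × 0.03458 = 0.08043.
The difference is 0.4160 − 0.3970 = 0.0190, so the interval is 0.0190 ± 0.08043 = (-0.061, 0.099).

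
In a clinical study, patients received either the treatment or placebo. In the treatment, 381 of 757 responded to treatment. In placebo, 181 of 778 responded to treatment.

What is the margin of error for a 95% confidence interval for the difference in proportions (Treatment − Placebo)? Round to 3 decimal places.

0.046

p̂₁ = 381/757 = 0.5033 and p̂₂ = 181/778 = 0.2326.
SE₁ = √(p̂₁(1−p̂₁)/n₁) = √(0.5033·0.4967/757) = 0.01817; SE₂ = √(0.2326·0.7674/778) = 0.01515.
Independent samples: SE of the difference = √(SE₁² + SE₂²) = √(0.0003301489 + 0.0002295225) = 0.02366.
z* for 95% confidence is 1.960, so the margin of error is 1.960 × 0.02366 = 0.04637.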